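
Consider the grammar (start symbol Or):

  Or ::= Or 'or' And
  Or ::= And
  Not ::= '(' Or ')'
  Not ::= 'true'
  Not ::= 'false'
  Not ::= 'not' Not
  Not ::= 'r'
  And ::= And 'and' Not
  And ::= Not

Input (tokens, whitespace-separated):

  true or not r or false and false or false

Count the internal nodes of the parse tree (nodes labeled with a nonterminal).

[Or [Or [Or [Or [And [Not true]]] or [And [Not not [Not r]]]] or [And [And [Not false]] and [Not false]]] or [And [Not false]]]

15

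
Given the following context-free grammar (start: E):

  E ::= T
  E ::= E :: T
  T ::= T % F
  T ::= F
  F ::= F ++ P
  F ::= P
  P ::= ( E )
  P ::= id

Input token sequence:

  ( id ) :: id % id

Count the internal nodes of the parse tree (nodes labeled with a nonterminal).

[E [E [T [F [P ( [E [T [F [P id]]]] )]]]] :: [T [T [F [P id]]] % [F [P id]]]]

15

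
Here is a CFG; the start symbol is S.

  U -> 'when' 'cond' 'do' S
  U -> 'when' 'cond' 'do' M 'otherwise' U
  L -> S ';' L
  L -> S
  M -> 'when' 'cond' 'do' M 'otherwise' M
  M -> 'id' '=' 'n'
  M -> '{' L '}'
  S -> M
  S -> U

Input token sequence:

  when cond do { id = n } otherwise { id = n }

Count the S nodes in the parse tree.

[S [M when cond do [M { [L [S [M id = n]]] }] otherwise [M { [L [S [M id = n]]] }]]]

3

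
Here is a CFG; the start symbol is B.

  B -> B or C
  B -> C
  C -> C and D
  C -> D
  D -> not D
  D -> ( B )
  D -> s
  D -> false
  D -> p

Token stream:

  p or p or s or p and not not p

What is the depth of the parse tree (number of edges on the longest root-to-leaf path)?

6

[B [B [B [B [C [D p]]] or [C [D p]]] or [C [D s]]] or [C [C [D p]] and [D not [D not [D p]]]]]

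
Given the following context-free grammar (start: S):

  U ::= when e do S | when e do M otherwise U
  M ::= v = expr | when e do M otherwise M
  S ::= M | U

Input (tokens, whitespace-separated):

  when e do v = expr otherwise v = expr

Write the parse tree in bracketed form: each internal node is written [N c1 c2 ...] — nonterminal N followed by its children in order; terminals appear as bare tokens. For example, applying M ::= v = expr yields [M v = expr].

[S [M when e do [M v = expr] otherwise [M v = expr]]]

S
M
when e do M otherwise M
when e do v = expr otherwise M
when e do v = expr otherwise v = expr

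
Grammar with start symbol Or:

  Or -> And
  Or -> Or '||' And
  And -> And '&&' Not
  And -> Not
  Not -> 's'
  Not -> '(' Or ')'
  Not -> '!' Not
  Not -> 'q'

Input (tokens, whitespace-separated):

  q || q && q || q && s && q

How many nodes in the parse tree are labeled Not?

6

[Or [Or [Or [And [Not q]]] || [And [And [Not q]] && [Not q]]] || [And [And [And [Not q]] && [Not s]] && [Not q]]]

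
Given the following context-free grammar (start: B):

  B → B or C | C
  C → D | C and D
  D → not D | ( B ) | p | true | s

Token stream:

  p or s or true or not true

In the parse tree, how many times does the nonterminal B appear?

[B [B [B [B [C [D p]]] or [C [D s]]] or [C [D true]]] or [C [D not [D true]]]]

4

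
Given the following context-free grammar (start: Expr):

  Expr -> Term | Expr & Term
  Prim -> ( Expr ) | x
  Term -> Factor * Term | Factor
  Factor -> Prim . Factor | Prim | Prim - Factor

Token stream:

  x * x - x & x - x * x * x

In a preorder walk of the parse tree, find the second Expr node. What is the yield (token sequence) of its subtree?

x * x - x

[Expr [Expr [Term [Factor [Prim x]] * [Term [Factor [Prim x] - [Factor [Prim x]]]]]] & [Term [Factor [Prim x] - [Factor [Prim x]]] * [Term [Factor [Prim x]] * [Term [Factor [Prim x]]]]]]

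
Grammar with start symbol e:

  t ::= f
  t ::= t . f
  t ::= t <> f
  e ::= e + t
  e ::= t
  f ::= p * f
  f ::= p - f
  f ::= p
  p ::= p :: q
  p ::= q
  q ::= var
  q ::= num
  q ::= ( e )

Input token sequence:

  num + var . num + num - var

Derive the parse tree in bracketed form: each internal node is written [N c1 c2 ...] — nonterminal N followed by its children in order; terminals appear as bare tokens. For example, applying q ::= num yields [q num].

[e [e [e [t [f [p [q num]]]]] + [t [t [f [p [q var]]]] . [f [p [q num]]]]] + [t [f [p [q num]] - [f [p [q var]]]]]]

e
e + t
e + t + t
t + t + t
f + t + t
p + t + t
q + t + t
num + t + t
num + t . f + t
num + f . f + t
num + p . f + t
num + q . f + t
num + var . f + t
num + var . p + t
num + var . q + t
num + var . num + t
num + var . num + f
num + var . num + p - f
num + var . num + q - f
num + var . num + num - f
num + var . num + num - p
num + var . num + num - q
num + var . num + num - var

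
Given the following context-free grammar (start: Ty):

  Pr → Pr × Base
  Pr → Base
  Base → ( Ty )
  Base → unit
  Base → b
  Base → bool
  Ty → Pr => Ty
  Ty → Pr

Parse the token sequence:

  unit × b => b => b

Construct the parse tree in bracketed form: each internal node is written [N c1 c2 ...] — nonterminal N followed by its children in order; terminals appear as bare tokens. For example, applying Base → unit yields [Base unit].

Ty
Pr => Ty
Pr × Base => Ty
Base × Base => Ty
unit × Base => Ty
unit × b => Ty
unit × b => Pr => Ty
unit × b => Base => Ty
unit × b => b => Ty
unit × b => b => Pr
unit × b => b => Base
unit × b => b => b

[Ty [Pr [Pr [Base unit]] × [Base b]] => [Ty [Pr [Base b]] => [Ty [Pr [Base b]]]]]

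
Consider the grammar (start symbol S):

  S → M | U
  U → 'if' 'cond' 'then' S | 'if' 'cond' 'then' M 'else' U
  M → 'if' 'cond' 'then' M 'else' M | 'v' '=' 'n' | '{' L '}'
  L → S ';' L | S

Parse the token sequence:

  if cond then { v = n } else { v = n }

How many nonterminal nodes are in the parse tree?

[S [M if cond then [M { [L [S [M v = n]]] }] else [M { [L [S [M v = n]]] }]]]

10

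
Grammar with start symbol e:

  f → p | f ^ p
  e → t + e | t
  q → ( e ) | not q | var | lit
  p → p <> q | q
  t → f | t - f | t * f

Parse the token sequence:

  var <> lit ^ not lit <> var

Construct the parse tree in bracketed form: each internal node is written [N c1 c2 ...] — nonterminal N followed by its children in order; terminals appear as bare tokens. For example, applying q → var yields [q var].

e
t
f
f ^ p
p ^ p
p <> q ^ p
q <> q ^ p
var <> q ^ p
var <> lit ^ p
var <> lit ^ p <> q
var <> lit ^ q <> q
var <> lit ^ not q <> q
var <> lit ^ not lit <> q
var <> lit ^ not lit <> var

[e [t [f [f [p [p [q var]] <> [q lit]]] ^ [p [p [q not [q lit]]] <> [q var]]]]]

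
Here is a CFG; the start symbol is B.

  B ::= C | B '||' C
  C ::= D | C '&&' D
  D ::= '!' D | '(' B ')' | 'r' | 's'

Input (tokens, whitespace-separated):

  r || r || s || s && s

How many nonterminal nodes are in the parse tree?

[B [B [B [B [C [D r]]] || [C [D r]]] || [C [D s]]] || [C [C [D s]] && [D s]]]

14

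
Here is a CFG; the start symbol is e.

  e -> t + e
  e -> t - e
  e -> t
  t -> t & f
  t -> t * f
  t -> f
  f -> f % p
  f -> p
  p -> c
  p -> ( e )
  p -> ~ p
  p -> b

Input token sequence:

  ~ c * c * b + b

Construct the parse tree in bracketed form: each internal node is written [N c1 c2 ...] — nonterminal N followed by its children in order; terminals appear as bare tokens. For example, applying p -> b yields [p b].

[e [t [t [t [f [p ~ [p c]]]] * [f [p c]]] * [f [p b]]] + [e [t [f [p b]]]]]

e
t + e
t * f + e
t * f * f + e
f * f * f + e
p * f * f + e
~ p * f * f + e
~ c * f * f + e
~ c * p * f + e
~ c * c * f + e
~ c * c * p + e
~ c * c * b + e
~ c * c * b + t
~ c * c * b + f
~ c * c * b + p
~ c * c * b + b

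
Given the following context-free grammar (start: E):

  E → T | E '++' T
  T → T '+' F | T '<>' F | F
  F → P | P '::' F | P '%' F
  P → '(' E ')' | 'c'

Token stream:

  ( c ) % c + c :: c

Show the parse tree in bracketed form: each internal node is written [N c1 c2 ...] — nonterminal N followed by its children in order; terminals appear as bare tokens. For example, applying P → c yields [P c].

E
T
T + F
F + F
P % F + F
( E ) % F + F
( T ) % F + F
( F ) % F + F
( P ) % F + F
( c ) % F + F
( c ) % P + F
( c ) % c + F
( c ) % c + P :: F
( c ) % c + c :: F
( c ) % c + c :: P
( c ) % c + c :: c

[E [T [T [F [P ( [E [T [F [P c]]]] )] % [F [P c]]]] + [F [P c] :: [F [P c]]]]]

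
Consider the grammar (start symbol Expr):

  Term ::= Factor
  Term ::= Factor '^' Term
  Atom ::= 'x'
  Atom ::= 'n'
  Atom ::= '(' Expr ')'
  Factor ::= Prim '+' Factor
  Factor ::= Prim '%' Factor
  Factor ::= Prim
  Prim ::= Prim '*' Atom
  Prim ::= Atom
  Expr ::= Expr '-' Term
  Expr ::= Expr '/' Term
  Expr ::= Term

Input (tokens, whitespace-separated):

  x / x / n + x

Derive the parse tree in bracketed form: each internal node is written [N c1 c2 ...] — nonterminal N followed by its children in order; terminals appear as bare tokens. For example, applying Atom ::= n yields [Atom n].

[Expr [Expr [Expr [Term [Factor [Prim [Atom x]]]]] / [Term [Factor [Prim [Atom x]]]]] / [Term [Factor [Prim [Atom n]] + [Factor [Prim [Atom x]]]]]]

Expr
Expr / Term
Expr / Term / Term
Term / Term / Term
Factor / Term / Term
Prim / Term / Term
Atom / Term / Term
x / Term / Term
x / Factor / Term
x / Prim / Term
x / Atom / Term
x / x / Term
x / x / Factor
x / x / Prim + Factor
x / x / Atom + Factor
x / x / n + Factor
x / x / n + Prim
x / x / n + Atom
x / x / n + x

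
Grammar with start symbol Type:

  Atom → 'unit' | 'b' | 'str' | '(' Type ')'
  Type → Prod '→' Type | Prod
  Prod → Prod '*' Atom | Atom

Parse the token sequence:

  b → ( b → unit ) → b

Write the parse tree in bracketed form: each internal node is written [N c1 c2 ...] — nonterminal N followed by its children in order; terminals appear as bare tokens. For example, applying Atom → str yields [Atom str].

Type
Prod → Type
Atom → Type
b → Type
b → Prod → Type
b → Atom → Type
b → ( Type ) → Type
b → ( Prod → Type ) → Type
b → ( Atom → Type ) → Type
b → ( b → Type ) → Type
b → ( b → Prod ) → Type
b → ( b → Atom ) → Type
b → ( b → unit ) → Type
b → ( b → unit ) → Prod
b → ( b → unit ) → Atom
b → ( b → unit ) → b

[Type [Prod [Atom b]] → [Type [Prod [Atom ( [Type [Prod [Atom b]] → [Type [Prod [Atom unit]]]] )]] → [Type [Prod [Atom b]]]]]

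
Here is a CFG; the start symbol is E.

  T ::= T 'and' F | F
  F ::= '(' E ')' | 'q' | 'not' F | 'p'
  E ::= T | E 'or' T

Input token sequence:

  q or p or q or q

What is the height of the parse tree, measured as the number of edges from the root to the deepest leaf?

[E [E [E [E [T [F q]]] or [T [F p]]] or [T [F q]]] or [T [F q]]]

6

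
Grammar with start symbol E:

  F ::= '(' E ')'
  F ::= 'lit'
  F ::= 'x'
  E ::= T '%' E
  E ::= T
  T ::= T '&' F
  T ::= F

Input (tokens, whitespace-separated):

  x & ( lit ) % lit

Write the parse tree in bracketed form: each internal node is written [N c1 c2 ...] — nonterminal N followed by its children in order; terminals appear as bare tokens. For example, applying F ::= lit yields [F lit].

[E [T [T [F x]] & [F ( [E [T [F lit]]] )]] % [E [T [F lit]]]]

E
T % E
T & F % E
F & F % E
x & F % E
x & ( E ) % E
x & ( T ) % E
x & ( F ) % E
x & ( lit ) % E
x & ( lit ) % T
x & ( lit ) % F
x & ( lit ) % lit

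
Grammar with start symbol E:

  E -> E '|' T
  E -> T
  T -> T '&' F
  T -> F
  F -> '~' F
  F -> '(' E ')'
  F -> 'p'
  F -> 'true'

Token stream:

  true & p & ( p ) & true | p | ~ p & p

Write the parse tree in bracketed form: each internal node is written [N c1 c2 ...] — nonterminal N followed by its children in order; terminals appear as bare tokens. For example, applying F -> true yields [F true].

E
E | T
E | T | T
T | T | T
T & F | T | T
T & F & F | T | T
T & F & F & F | T | T
F & F & F & F | T | T
true & F & F & F | T | T
true & p & F & F | T | T
true & p & ( E ) & F | T | T
true & p & ( T ) & F | T | T
true & p & ( F ) & F | T | T
true & p & ( p ) & F | T | T
true & p & ( p ) & true | T | T
true & p & ( p ) & true | F | T
true & p & ( p ) & true | p | T
true & p & ( p ) & true | p | T & F
true & p & ( p ) & true | p | F & F
true & p & ( p ) & true | p | ~ F & F
true & p & ( p ) & true | p | ~ p & F
true & p & ( p ) & true | p | ~ p & p

[E [E [E [T [T [T [T [F true]] & [F p]] & [F ( [E [T [F p]]] )]] & [F true]]] | [T [F p]]] | [T [T [F ~ [F p]]] & [F p]]]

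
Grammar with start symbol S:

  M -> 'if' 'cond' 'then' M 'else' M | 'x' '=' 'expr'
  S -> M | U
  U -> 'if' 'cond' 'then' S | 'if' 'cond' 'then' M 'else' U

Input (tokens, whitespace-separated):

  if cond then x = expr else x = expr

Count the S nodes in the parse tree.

1

[S [M if cond then [M x = expr] else [M x = expr]]]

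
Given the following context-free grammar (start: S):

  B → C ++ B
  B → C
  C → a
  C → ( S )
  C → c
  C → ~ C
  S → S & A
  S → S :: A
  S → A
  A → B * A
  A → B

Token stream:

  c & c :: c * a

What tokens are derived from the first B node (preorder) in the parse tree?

c

[S [S [S [A [B [C c]]]] & [A [B [C c]]]] :: [A [B [C c]] * [A [B [C a]]]]]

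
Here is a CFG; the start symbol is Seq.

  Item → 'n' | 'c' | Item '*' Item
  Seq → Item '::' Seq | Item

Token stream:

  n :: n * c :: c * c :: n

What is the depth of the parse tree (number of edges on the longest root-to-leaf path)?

5

[Seq [Item n] :: [Seq [Item [Item n] * [Item c]] :: [Seq [Item [Item c] * [Item c]] :: [Seq [Item n]]]]]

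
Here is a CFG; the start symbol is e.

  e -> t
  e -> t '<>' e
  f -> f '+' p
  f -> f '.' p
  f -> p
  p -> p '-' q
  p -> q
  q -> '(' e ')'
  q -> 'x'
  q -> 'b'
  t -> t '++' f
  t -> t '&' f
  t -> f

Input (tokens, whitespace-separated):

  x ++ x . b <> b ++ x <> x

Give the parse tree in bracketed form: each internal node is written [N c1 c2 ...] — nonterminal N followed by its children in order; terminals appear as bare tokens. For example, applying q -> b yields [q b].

[e [t [t [f [p [q x]]]] ++ [f [f [p [q x]]] . [p [q b]]]] <> [e [t [t [f [p [q b]]]] ++ [f [p [q x]]]] <> [e [t [f [p [q x]]]]]]]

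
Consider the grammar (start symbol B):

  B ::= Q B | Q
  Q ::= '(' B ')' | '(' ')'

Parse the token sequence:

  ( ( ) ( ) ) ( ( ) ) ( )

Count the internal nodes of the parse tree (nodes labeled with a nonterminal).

[B [Q ( [B [Q ( )] [B [Q ( )]]] )] [B [Q ( [B [Q ( )]] )] [B [Q ( )]]]]

12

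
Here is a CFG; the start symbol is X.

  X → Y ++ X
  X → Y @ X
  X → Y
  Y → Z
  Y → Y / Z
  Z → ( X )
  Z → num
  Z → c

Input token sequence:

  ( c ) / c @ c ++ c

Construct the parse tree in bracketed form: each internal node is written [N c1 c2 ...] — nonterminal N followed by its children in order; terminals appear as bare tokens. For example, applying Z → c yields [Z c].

X
Y @ X
Y / Z @ X
Z / Z @ X
( X ) / Z @ X
( Y ) / Z @ X
( Z ) / Z @ X
( c ) / Z @ X
( c ) / c @ X
( c ) / c @ Y ++ X
( c ) / c @ Z ++ X
( c ) / c @ c ++ X
( c ) / c @ c ++ Y
( c ) / c @ c ++ Z
( c ) / c @ c ++ c

[X [Y [Y [Z ( [X [Y [Z c]]] )]] / [Z c]] @ [X [Y [Z c]] ++ [X [Y [Z c]]]]]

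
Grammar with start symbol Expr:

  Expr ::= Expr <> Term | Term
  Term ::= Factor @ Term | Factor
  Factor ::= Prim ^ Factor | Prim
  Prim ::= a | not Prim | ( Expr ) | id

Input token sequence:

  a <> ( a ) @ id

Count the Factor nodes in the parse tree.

4

[Expr [Expr [Term [Factor [Prim a]]]] <> [Term [Factor [Prim ( [Expr [Term [Factor [Prim a]]]] )]] @ [Term [Factor [Prim id]]]]]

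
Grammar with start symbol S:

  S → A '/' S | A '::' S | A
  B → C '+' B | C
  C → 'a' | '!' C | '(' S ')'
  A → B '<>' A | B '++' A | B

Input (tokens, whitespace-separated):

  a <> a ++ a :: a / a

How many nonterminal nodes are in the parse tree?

18

[S [A [B [C a]] <> [A [B [C a]] ++ [A [B [C a]]]]] :: [S [A [B [C a]]] / [S [A [B [C a]]]]]]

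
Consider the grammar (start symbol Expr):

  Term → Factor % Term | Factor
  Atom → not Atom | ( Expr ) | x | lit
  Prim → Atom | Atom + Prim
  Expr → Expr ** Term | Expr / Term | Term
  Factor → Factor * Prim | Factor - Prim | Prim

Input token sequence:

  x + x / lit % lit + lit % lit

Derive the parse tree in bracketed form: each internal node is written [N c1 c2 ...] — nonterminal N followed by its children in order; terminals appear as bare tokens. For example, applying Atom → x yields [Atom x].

Expr
Expr / Term
Term / Term
Factor / Term
Prim / Term
Atom + Prim / Term
x + Prim / Term
x + Atom / Term
x + x / Term
x + x / Factor % Term
x + x / Prim % Term
x + x / Atom % Term
x + x / lit % Term
x + x / lit % Factor % Term
x + x / lit % Prim % Term
x + x / lit % Atom + Prim % Term
x + x / lit % lit + Prim % Term
x + x / lit % lit + Atom % Term
x + x / lit % lit + lit % Term
x + x / lit % lit + lit % Factor
x + x / lit % lit + lit % Prim
x + x / lit % lit + lit % Atom
x + x / lit % lit + lit % lit

[Expr [Expr [Term [Factor [Prim [Atom x] + [Prim [Atom x]]]]]] / [Term [Factor [Prim [Atom lit]]] % [Term [Factor [Prim [Atom lit] + [Prim [Atom lit]]]] % [Term [Factor [Prim [Atom lit]]]]]]]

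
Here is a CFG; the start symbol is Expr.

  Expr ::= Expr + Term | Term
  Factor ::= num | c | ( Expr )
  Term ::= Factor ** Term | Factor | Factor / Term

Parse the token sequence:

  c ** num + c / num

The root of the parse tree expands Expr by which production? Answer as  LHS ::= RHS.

Expr ::= Expr + Term

[Expr [Expr [Term [Factor c] ** [Term [Factor num]]]] + [Term [Factor c] / [Term [Factor num]]]]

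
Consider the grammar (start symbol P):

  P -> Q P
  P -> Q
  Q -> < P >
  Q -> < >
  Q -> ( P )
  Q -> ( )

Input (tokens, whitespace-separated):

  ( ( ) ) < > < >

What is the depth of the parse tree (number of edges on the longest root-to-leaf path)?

4

[P [Q ( [P [Q ( )]] )] [P [Q < >] [P [Q < >]]]]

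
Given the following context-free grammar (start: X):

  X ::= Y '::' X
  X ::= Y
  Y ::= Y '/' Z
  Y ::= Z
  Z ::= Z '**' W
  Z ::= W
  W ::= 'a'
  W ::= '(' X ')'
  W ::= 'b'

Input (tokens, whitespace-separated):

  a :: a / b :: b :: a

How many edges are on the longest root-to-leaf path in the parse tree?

7

[X [Y [Z [W a]]] :: [X [Y [Y [Z [W a]]] / [Z [W b]]] :: [X [Y [Z [W b]]] :: [X [Y [Z [W a]]]]]]]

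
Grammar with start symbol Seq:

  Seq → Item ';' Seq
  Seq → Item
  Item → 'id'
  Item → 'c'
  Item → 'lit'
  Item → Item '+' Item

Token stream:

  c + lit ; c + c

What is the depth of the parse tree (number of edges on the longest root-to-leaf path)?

[Seq [Item [Item c] + [Item lit]] ; [Seq [Item [Item c] + [Item c]]]]

4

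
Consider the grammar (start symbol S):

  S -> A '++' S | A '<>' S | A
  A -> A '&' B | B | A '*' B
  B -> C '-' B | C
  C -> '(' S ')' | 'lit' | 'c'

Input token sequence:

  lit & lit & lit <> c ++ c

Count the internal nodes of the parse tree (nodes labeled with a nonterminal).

18

[S [A [A [A [B [C lit]]] & [B [C lit]]] & [B [C lit]]] <> [S [A [B [C c]]] ++ [S [A [B [C c]]]]]]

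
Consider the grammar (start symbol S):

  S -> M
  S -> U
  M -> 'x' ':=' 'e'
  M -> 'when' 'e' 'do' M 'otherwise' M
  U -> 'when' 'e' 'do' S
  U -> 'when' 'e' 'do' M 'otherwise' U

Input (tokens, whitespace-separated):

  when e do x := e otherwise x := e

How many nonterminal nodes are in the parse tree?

[S [M when e do [M x := e] otherwise [M x := e]]]

4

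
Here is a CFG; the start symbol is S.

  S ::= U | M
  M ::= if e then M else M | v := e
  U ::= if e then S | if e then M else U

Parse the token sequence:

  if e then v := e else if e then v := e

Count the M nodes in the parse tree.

2

[S [U if e then [M v := e] else [U if e then [S [M v := e]]]]]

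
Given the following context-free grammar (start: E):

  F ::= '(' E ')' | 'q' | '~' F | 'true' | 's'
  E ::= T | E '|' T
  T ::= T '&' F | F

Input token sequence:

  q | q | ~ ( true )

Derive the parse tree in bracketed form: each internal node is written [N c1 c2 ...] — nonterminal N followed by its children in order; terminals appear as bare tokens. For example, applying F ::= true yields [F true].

E
E | T
E | T | T
T | T | T
F | T | T
q | T | T
q | F | T
q | q | T
q | q | F
q | q | ~ F
q | q | ~ ( E )
q | q | ~ ( T )
q | q | ~ ( F )
q | q | ~ ( true )

[E [E [E [T [F q]]] | [T [F q]]] | [T [F ~ [F ( [E [T [F true]]] )]]]]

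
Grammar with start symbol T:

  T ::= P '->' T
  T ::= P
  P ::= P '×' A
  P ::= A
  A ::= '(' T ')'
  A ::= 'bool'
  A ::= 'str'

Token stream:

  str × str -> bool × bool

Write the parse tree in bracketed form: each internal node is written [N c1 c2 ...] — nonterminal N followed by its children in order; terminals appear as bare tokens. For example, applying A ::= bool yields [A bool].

T
P -> T
P × A -> T
A × A -> T
str × A -> T
str × str -> T
str × str -> P
str × str -> P × A
str × str -> A × A
str × str -> bool × A
str × str -> bool × bool

[T [P [P [A str]] × [A str]] -> [T [P [P [A bool]] × [A bool]]]]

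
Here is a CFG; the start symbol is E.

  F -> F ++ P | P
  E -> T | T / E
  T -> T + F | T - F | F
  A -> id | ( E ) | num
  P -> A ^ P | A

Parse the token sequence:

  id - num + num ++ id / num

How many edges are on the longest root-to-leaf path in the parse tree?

[E [T [T [T [F [P [A id]]]] - [F [P [A num]]]] + [F [F [P [A num]]] ++ [P [A id]]]] / [E [T [F [P [A num]]]]]]

7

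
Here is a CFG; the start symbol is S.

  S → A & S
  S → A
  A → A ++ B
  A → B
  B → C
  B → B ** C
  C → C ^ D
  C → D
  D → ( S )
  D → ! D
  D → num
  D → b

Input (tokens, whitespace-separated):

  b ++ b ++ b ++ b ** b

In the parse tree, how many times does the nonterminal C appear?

5

[S [A [A [A [A [B [C [D b]]]] ++ [B [C [D b]]]] ++ [B [C [D b]]]] ++ [B [B [C [D b]]] ** [C [D b]]]]]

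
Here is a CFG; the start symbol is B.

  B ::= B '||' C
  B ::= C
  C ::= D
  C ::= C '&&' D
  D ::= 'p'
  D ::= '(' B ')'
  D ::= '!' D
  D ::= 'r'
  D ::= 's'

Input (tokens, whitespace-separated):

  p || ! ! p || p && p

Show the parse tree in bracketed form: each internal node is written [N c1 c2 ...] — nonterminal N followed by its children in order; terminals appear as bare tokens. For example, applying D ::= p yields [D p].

[B [B [B [C [D p]]] || [C [D ! [D ! [D p]]]]] || [C [C [D p]] && [D p]]]

B
B || C
B || C || C
C || C || C
D || C || C
p || C || C
p || D || C
p || ! D || C
p || ! ! D || C
p || ! ! p || C
p || ! ! p || C && D
p || ! ! p || D && D
p || ! ! p || p && D
p || ! ! p || p && p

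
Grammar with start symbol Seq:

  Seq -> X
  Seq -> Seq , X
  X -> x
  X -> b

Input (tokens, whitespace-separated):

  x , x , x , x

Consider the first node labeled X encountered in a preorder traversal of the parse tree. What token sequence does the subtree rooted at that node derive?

[Seq [Seq [Seq [Seq [X x]] , [X x]] , [X x]] , [X x]]

x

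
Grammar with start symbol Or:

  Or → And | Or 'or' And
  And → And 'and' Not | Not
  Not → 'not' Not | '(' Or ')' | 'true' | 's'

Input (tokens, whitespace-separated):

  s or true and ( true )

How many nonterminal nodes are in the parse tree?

11

[Or [Or [And [Not s]]] or [And [And [Not true]] and [Not ( [Or [And [Not true]]] )]]]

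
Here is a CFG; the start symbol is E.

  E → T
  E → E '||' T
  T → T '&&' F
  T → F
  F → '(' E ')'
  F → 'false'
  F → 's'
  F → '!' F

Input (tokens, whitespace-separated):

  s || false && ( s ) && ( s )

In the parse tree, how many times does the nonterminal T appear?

6

[E [E [T [F s]]] || [T [T [T [F false]] && [F ( [E [T [F s]]] )]] && [F ( [E [T [F s]]] )]]]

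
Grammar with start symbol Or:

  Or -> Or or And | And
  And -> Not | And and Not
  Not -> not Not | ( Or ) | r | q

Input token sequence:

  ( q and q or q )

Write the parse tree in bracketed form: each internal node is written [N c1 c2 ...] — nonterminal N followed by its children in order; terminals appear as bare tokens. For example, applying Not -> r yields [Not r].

Or
And
Not
( Or )
( Or or And )
( And or And )
( And and Not or And )
( Not and Not or And )
( q and Not or And )
( q and q or And )
( q and q or Not )
( q and q or q )

[Or [And [Not ( [Or [Or [And [And [Not q]] and [Not q]]] or [And [Not q]]] )]]]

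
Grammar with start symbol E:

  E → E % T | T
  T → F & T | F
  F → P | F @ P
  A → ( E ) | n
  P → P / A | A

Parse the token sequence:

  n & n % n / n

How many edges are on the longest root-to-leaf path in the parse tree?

[E [E [T [F [P [A n]]] & [T [F [P [A n]]]]]] % [T [F [P [P [A n]] / [A n]]]]]

7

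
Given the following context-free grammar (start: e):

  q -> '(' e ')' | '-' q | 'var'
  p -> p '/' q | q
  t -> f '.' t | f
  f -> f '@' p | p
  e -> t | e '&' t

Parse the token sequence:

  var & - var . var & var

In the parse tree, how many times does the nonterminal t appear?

[e [e [e [t [f [p [q var]]]]] & [t [f [p [q - [q var]]]] . [t [f [p [q var]]]]]] & [t [f [p [q var]]]]]

4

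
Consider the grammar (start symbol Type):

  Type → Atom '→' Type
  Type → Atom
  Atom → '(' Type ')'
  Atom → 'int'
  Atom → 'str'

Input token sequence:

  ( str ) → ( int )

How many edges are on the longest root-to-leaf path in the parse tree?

[Type [Atom ( [Type [Atom str]] )] → [Type [Atom ( [Type [Atom int]] )]]]

5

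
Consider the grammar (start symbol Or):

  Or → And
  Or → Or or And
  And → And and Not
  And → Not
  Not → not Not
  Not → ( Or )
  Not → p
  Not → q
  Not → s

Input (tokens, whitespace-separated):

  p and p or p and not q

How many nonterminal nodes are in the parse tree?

11

[Or [Or [And [And [Not p]] and [Not p]]] or [And [And [Not p]] and [Not not [Not q]]]]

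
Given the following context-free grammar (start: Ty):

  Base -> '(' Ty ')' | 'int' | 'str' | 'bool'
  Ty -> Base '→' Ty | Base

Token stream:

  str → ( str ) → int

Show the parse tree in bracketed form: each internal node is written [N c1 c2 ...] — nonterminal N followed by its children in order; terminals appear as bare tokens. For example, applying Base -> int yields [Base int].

[Ty [Base str] → [Ty [Base ( [Ty [Base str]] )] → [Ty [Base int]]]]

Ty
Base → Ty
str → Ty
str → Base → Ty
str → ( Ty ) → Ty
str → ( Base ) → Ty
str → ( str ) → Ty
str → ( str ) → Base
str → ( str ) → int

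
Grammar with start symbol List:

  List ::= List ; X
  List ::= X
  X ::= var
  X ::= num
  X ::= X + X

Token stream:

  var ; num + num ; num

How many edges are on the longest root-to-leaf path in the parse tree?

4

[List [List [List [X var]] ; [X [X num] + [X num]]] ; [X num]]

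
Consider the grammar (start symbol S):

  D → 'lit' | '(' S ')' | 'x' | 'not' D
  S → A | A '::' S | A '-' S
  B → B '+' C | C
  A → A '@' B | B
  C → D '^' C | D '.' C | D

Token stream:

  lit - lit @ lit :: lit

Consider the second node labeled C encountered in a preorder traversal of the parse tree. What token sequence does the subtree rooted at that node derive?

lit

[S [A [B [C [D lit]]]] - [S [A [A [B [C [D lit]]]] @ [B [C [D lit]]]] :: [S [A [B [C [D lit]]]]]]]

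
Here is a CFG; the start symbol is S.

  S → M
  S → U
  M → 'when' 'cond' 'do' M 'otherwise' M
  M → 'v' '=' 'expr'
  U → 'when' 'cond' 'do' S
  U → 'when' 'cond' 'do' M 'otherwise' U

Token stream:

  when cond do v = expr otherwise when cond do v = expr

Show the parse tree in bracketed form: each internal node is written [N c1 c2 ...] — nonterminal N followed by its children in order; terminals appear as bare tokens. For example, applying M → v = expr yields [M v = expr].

[S [U when cond do [M v = expr] otherwise [U when cond do [S [M v = expr]]]]]

S
U
when cond do M otherwise U
when cond do v = expr otherwise U
when cond do v = expr otherwise when cond do S
when cond do v = expr otherwise when cond do M
when cond do v = expr otherwise when cond do v = expr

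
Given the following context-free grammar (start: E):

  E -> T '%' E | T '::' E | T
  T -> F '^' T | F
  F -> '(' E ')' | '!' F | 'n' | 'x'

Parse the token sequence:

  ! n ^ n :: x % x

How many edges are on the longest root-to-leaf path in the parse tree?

5

[E [T [F ! [F n]] ^ [T [F n]]] :: [E [T [F x]] % [E [T [F x]]]]]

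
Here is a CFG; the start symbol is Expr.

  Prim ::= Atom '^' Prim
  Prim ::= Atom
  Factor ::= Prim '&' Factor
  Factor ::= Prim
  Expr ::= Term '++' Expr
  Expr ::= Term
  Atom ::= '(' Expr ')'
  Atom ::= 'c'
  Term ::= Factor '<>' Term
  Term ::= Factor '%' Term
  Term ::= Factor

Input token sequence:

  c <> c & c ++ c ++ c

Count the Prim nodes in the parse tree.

5

[Expr [Term [Factor [Prim [Atom c]]] <> [Term [Factor [Prim [Atom c]] & [Factor [Prim [Atom c]]]]]] ++ [Expr [Term [Factor [Prim [Atom c]]]] ++ [Expr [Term [Factor [Prim [Atom c]]]]]]]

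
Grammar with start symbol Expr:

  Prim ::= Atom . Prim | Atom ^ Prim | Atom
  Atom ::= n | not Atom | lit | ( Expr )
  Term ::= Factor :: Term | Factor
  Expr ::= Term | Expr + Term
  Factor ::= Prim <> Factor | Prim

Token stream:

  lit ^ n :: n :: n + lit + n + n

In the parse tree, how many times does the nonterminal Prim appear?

[Expr [Expr [Expr [Expr [Term [Factor [Prim [Atom lit] ^ [Prim [Atom n]]]] :: [Term [Factor [Prim [Atom n]]] :: [Term [Factor [Prim [Atom n]]]]]]] + [Term [Factor [Prim [Atom lit]]]]] + [Term [Factor [Prim [Atom n]]]]] + [Term [Factor [Prim [Atom n]]]]]

7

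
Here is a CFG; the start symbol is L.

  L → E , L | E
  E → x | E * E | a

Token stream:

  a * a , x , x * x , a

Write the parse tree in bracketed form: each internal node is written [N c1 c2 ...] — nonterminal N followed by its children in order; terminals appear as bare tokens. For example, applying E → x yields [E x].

[L [E [E a] * [E a]] , [L [E x] , [L [E [E x] * [E x]] , [L [E a]]]]]

L
E , L
E * E , L
a * E , L
a * a , L
a * a , E , L
a * a , x , L
a * a , x , E , L
a * a , x , E * E , L
a * a , x , x * E , L
a * a , x , x * x , L
a * a , x , x * x , E
a * a , x , x * x , a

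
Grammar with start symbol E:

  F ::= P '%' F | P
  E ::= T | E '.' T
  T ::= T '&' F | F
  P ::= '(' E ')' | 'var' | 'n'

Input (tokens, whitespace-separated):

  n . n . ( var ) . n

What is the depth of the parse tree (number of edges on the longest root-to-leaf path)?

[E [E [E [E [T [F [P n]]]] . [T [F [P n]]]] . [T [F [P ( [E [T [F [P var]]]] )]]]] . [T [F [P n]]]]

9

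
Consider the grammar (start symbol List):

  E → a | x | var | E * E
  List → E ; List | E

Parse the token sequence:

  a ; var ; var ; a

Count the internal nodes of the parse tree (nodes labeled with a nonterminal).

8

[List [E a] ; [List [E var] ; [List [E var] ; [List [E a]]]]]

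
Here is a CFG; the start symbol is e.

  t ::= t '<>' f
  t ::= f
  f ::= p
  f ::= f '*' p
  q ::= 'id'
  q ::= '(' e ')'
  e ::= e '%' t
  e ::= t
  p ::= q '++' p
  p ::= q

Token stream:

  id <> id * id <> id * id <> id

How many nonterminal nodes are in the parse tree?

[e [t [t [t [t [f [p [q id]]]] <> [f [f [p [q id]]] * [p [q id]]]] <> [f [f [p [q id]]] * [p [q id]]]] <> [f [p [q id]]]]]

23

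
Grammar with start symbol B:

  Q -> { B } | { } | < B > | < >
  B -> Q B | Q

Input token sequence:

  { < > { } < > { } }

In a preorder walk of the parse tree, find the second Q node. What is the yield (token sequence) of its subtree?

[B [Q { [B [Q < >] [B [Q { }] [B [Q < >] [B [Q { }]]]]] }]]

< >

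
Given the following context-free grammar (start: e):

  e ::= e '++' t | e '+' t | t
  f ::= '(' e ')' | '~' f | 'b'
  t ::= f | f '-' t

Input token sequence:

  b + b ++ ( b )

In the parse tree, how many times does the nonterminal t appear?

[e [e [e [t [f b]]] + [t [f b]]] ++ [t [f ( [e [t [f b]]] )]]]

4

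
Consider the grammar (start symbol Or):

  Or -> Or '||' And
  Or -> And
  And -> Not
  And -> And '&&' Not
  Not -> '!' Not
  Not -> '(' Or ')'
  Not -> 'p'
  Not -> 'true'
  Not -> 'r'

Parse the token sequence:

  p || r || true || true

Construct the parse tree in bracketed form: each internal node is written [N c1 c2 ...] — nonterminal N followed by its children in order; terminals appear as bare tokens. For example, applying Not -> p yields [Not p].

Or
Or || And
Or || And || And
Or || And || And || And
And || And || And || And
Not || And || And || And
p || And || And || And
p || Not || And || And
p || r || And || And
p || r || Not || And
p || r || true || And
p || r || true || Not
p || r || true || true

[Or [Or [Or [Or [And [Not p]]] || [And [Not r]]] || [And [Not true]]] || [And [Not true]]]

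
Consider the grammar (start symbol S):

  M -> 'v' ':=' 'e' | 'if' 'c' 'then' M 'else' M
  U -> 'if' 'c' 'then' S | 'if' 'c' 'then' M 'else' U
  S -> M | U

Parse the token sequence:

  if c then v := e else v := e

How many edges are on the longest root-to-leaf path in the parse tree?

3

[S [M if c then [M v := e] else [M v := e]]]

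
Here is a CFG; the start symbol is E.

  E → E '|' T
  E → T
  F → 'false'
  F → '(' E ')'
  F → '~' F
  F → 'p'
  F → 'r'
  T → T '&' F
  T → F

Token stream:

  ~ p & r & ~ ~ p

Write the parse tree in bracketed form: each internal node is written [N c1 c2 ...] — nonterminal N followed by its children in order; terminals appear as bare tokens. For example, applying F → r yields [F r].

[E [T [T [T [F ~ [F p]]] & [F r]] & [F ~ [F ~ [F p]]]]]

E
T
T & F
T & F & F
F & F & F
~ F & F & F
~ p & F & F
~ p & r & F
~ p & r & ~ F
~ p & r & ~ ~ F
~ p & r & ~ ~ p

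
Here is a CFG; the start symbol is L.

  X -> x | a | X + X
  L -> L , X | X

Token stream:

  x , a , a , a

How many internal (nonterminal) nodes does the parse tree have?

8

[L [L [L [L [X x]] , [X a]] , [X a]] , [X a]]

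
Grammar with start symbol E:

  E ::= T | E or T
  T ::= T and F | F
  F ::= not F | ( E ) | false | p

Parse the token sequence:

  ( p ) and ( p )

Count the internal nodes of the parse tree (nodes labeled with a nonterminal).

[E [T [T [F ( [E [T [F p]]] )]] and [F ( [E [T [F p]]] )]]]

11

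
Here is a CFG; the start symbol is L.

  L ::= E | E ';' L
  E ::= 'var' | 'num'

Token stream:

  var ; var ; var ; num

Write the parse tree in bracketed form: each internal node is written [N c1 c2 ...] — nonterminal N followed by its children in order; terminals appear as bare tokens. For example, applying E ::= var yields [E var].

[L [E var] ; [L [E var] ; [L [E var] ; [L [E num]]]]]

L
E ; L
var ; L
var ; E ; L
var ; var ; L
var ; var ; E ; L
var ; var ; var ; L
var ; var ; var ; E
var ; var ; var ; num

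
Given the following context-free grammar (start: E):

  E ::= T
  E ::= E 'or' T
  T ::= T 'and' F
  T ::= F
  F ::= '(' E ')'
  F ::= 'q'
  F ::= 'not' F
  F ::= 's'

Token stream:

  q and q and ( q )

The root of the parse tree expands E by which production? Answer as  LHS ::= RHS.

[E [T [T [T [F q]] and [F q]] and [F ( [E [T [F q]]] )]]]

E ::= T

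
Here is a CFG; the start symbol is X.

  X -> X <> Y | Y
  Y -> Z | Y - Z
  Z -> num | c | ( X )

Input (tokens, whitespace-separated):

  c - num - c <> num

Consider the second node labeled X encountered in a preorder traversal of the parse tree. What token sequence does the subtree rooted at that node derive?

c - num - c

[X [X [Y [Y [Y [Z c]] - [Z num]] - [Z c]]] <> [Y [Z num]]]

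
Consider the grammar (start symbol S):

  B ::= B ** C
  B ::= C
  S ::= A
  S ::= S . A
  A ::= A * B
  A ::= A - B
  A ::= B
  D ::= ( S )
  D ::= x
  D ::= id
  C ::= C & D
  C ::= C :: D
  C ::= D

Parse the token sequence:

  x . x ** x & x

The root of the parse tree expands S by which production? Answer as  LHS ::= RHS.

S ::= S . A

[S [S [A [B [C [D x]]]]] . [A [B [B [C [D x]]] ** [C [C [D x]] & [D x]]]]]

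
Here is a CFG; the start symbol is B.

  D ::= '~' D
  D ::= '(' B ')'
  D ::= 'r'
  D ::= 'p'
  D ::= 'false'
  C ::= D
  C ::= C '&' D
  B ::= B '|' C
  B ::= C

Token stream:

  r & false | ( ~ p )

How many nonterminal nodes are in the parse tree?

[B [B [C [C [D r]] & [D false]]] | [C [D ( [B [C [D ~ [D p]]]] )]]]

12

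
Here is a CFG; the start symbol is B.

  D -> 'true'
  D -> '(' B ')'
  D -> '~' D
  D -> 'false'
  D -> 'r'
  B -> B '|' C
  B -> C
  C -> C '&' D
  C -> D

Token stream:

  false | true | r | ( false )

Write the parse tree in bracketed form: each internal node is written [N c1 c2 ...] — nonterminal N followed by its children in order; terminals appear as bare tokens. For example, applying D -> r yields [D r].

[B [B [B [B [C [D false]]] | [C [D true]]] | [C [D r]]] | [C [D ( [B [C [D false]]] )]]]

B
B | C
B | C | C
B | C | C | C
C | C | C | C
D | C | C | C
false | C | C | C
false | D | C | C
false | true | C | C
false | true | D | C
false | true | r | C
false | true | r | D
false | true | r | ( B )
false | true | r | ( C )
false | true | r | ( D )
false | true | r | ( false )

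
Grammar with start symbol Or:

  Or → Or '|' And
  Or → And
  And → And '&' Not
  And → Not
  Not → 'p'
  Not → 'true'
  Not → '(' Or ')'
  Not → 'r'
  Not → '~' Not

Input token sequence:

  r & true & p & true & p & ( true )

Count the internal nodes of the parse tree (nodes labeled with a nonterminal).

[Or [And [And [And [And [And [And [Not r]] & [Not true]] & [Not p]] & [Not true]] & [Not p]] & [Not ( [Or [And [Not true]]] )]]]

16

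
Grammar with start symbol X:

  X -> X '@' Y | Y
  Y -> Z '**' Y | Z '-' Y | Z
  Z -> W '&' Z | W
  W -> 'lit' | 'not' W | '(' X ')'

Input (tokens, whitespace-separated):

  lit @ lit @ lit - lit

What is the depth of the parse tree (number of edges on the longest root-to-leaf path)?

6

[X [X [X [Y [Z [W lit]]]] @ [Y [Z [W lit]]]] @ [Y [Z [W lit]] - [Y [Z [W lit]]]]]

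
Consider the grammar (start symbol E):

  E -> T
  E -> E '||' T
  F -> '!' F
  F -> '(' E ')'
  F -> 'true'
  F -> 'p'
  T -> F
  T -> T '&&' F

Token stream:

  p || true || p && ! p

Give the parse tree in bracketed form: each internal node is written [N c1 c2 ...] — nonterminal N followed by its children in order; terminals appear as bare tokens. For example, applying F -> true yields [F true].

E
E || T
E || T || T
T || T || T
F || T || T
p || T || T
p || F || T
p || true || T
p || true || T && F
p || true || F && F
p || true || p && F
p || true || p && ! F
p || true || p && ! p

[E [E [E [T [F p]]] || [T [F true]]] || [T [T [F p]] && [F ! [F p]]]]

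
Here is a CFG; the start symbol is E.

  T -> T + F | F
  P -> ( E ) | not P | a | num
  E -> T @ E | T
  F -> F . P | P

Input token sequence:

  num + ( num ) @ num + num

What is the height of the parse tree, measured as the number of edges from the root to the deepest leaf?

[E [T [T [F [P num]]] + [F [P ( [E [T [F [P num]]]] )]]] @ [E [T [T [F [P num]]] + [F [P num]]]]]

8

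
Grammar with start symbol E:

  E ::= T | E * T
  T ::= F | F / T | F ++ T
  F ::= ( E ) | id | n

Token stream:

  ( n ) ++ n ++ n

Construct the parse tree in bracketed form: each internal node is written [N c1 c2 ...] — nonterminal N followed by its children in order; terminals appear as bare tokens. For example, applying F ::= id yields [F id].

[E [T [F ( [E [T [F n]]] )] ++ [T [F n] ++ [T [F n]]]]]

E
T
F ++ T
( E ) ++ T
( T ) ++ T
( F ) ++ T
( n ) ++ T
( n ) ++ F ++ T
( n ) ++ n ++ T
( n ) ++ n ++ F
( n ) ++ n ++ n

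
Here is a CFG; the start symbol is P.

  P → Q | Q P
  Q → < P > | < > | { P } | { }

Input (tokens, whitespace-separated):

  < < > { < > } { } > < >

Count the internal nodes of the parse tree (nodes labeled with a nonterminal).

[P [Q < [P [Q < >] [P [Q { [P [Q < >]] }] [P [Q { }]]]] >] [P [Q < >]]]

12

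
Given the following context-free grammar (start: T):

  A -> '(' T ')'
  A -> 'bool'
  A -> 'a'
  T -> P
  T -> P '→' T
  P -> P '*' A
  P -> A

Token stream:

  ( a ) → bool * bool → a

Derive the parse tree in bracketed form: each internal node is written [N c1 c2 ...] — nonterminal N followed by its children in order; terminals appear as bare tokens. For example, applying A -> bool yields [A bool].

[T [P [A ( [T [P [A a]]] )]] → [T [P [P [A bool]] * [A bool]] → [T [P [A a]]]]]

T
P → T
A → T
( T ) → T
( P ) → T
( A ) → T
( a ) → T
( a ) → P → T
( a ) → P * A → T
( a ) → A * A → T
( a ) → bool * A → T
( a ) → bool * bool → T
( a ) → bool * bool → P
( a ) → bool * bool → A
( a ) → bool * bool → a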